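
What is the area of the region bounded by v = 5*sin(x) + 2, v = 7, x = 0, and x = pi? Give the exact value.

On [0, pi], (5*sin(x) + 2) - (7) = 5*sin(x) - 5 is ≤ 0 throughout, so the area is a single integral of |5*sin(x) - 5|.
∫[0,pi] (5*sin(x) - 5) dx = 10 - 5*pi; the area of that piece is -10 + 5*pi.

-10 + 5*pi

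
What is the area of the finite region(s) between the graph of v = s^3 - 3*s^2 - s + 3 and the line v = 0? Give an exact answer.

The curve meets the s-axis where s^3 - 3*s^2 - s + 3 = 0, i.e. (s - 3)*(s - 1)*(s + 1) = 0, at s = -1, 1, 3.
On [-1, 1] the curve lies above the axis; ∫[-1,1] (s^3 - 3*s^2 - s + 3) ds = 4, giving area 4.
On [1, 3] the curve lies below the axis; ∫[1,3] (s^3 - 3*s^2 - s + 3) ds = -4, giving area 4.
Total area = 4 + 4 = 8.

8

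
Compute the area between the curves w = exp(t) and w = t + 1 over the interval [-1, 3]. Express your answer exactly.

On [-1, 3], (exp(t)) - (t + 1) = -t + exp(t) - 1 is ≥ 0 throughout, so the area is a single integral of |-t + exp(t) - 1|.
∫[-1,3] (-t + exp(t) - 1) dt = -8 - exp(-1) + exp(3).

-8 - exp(-1) + exp(3)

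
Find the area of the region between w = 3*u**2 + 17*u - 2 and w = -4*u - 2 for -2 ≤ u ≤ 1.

The difference (3*u**2 + 17*u - 2) - (-4*u - 2) = 3*u**2 + 21*u changes sign at u = 0 inside [-2, 1], so split the integral there.
∫[-2,0] (3*u**2 + 21*u) du = -34; the area of that piece is 34.
∫[0,1] (3*u**2 + 21*u) du = 23/2.
Total area = 34 + 23/2 = 91/2.

91/2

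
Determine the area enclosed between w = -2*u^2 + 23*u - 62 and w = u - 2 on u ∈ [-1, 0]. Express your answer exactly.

On [-1, 0], (-2*u^2 + 23*u - 62) - (u - 2) = -2*u^2 + 22*u - 60 is ≤ 0 throughout, so the area is a single integral of |-2*u^2 + 22*u - 60|.
∫[-1,0] (-2*u^2 + 22*u - 60) du = -215/3; the area of that piece is 215/3.

215/3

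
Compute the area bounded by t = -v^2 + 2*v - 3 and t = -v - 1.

1/6

Both boundary curves give t as a function of v, so integrate with respect to v. Setting them equal: -v^2 + 3*v - 2 = 0, i.e. -(v - 2)*(v - 1) = 0, so they meet at v = 1, 2.
For v in [1, 2], t = -v^2 + 2*v - 3 is on the right; area = ∫[1,2] (-v^2 + 3*v - 2) dv = 1/6.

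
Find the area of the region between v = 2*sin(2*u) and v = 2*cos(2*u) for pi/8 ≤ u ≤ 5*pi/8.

2*sqrt(2)

On [pi/8, 5*pi/8], (2*sin(2*u)) - (2*cos(2*u)) = 2*sin(2*u) - 2*cos(2*u) is ≥ 0 throughout, so the area is a single integral of |2*sin(2*u) - 2*cos(2*u)|.
∫[pi/8,5*pi/8] (2*sin(2*u) - 2*cos(2*u)) du = 2*sqrt(2).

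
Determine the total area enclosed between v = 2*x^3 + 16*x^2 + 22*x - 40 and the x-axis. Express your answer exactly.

443/3

The curve meets the x-axis where 2*x^3 + 16*x^2 + 22*x - 40 = 0, i.e. 2*(x - 1)*(x + 4)*(x + 5) = 0, at x = -5, -4, 1.
On [-5, -4] the curve lies above the axis; ∫[-5,-4] (2*x^3 + 16*x^2 + 22*x - 40) dx = 11/6, giving area 11/6.
On [-4, 1] the curve lies below the axis; ∫[-4,1] (2*x^3 + 16*x^2 + 22*x - 40) dx = -875/6, giving area 875/6.
Total area = 11/6 + 875/6 = 443/3.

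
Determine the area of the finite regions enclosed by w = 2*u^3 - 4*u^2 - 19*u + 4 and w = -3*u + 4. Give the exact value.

Set the curves equal: 2*u^3 - 4*u^2 - 19*u + 4 = -3*u + 4, so 2*u^3 - 4*u^2 - 16*u = 0, which factors as 2*u*(u - 4)*(u + 2) = 0. The curves meet at u = -2, 0, 4.
On [-2, 0], w = 2*u^3 - 4*u^2 - 19*u + 4 is on top; that piece has area ∫[-2,0] (2*u^3 - 4*u^2 - 16*u) du = 40/3.
On [0, 4], w = -3*u + 4 is on top; that piece has area ∫[0,4] (-(2*u^3 - 4*u^2 - 16*u)) du = 256/3.
Total enclosed area = 40/3 + 256/3 = 296/3.

296/3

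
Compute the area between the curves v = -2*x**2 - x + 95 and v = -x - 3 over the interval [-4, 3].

1876/3

On [-4, 3], (-2*x**2 - x + 95) - (-x - 3) = -2*x**2 + 98 is ≥ 0 throughout, so the area is a single integral of |-2*x**2 + 98|.
∫[-4,3] (-2*x**2 + 98) dx = 1876/3.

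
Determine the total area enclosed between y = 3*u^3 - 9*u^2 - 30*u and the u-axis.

The curve meets the u-axis where 3*u^3 - 9*u^2 - 30*u = 0, i.e. 3*u*(u - 5)*(u + 2) = 0, at u = -2, 0, 5.
On [-2, 0] the curve lies above the axis; ∫[-2,0] (3*u^3 - 9*u^2 - 30*u) du = 24, giving area 24.
On [0, 5] the curve lies below the axis; ∫[0,5] (3*u^3 - 9*u^2 - 30*u) du = -1125/4, giving area 1125/4.
Total area = 24 + 1125/4 = 1221/4.

1221/4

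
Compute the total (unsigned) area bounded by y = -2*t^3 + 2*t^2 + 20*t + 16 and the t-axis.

The curve meets the t-axis where -2*t^3 + 2*t^2 + 20*t + 16 = 0, i.e. -2*(t - 4)*(t + 1)*(t + 2) = 0, at t = -2, -1, 4.
On [-2, -1] the curve lies below the axis; ∫[-2,-1] (-2*t^3 + 2*t^2 + 20*t + 16) dt = -11/6, giving area 11/6.
On [-1, 4] the curve lies above the axis; ∫[-1,4] (-2*t^3 + 2*t^2 + 20*t + 16) dt = 875/6, giving area 875/6.
Total area = 11/6 + 875/6 = 443/3.

443/3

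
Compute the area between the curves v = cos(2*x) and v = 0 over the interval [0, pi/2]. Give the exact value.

The difference (cos(2*x)) - (0) = cos(2*x) changes sign at x = pi/4 inside [0, pi/2], so split the integral there.
∫[0,pi/4] (cos(2*x)) dx = 1/2.
∫[pi/4,pi/2] (cos(2*x)) dx = -1/2; the area of that piece is 1/2.
Total area = 1/2 + 1/2 = 1.

1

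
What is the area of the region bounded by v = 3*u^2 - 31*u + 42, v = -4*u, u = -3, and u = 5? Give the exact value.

The difference (3*u^2 - 31*u + 42) - (-4*u) = 3*u^2 - 27*u + 42 changes sign at u = 2 inside [-3, 5], so split the integral there.
∫[-3,2] (3*u^2 - 27*u + 42) du = 625/2.
∫[2,5] (3*u^2 - 27*u + 42) du = -81/2; the area of that piece is 81/2.
Total area = 625/2 + 81/2 = 353.

353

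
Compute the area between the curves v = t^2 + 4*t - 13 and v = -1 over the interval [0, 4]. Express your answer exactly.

The difference (t^2 + 4*t - 13) - (-1) = t^2 + 4*t - 12 changes sign at t = 2 inside [0, 4], so split the integral there.
∫[0,2] (t^2 + 4*t - 12) dt = -40/3; the area of that piece is 40/3.
∫[2,4] (t^2 + 4*t - 12) dt = 56/3.
Total area = 40/3 + 56/3 = 32.

32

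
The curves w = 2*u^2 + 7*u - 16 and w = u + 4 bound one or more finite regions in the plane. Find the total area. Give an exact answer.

Set the curves equal: 2*u^2 + 7*u - 16 = u + 4, so 2*u^2 + 6*u - 20 = 0, which factors as 2*(u - 2)*(u + 5) = 0. The curves meet at u = -5, 2.
On [-5, 2], w = u + 4 is on top; that piece has area ∫[-5,2] (-(2*u^2 + 6*u - 20)) du = 343/3.

343/3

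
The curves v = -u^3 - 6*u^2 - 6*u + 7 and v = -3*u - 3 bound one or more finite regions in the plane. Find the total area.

81/2

Set the curves equal: -u^3 - 6*u^2 - 6*u + 7 = -3*u - 3, so -u^3 - 6*u^2 - 3*u + 10 = 0, which factors as -(u - 1)*(u + 2)*(u + 5) = 0. The curves meet at u = -5, -2, 1.
On [-5, -2], v = -3*u - 3 is on top; that piece has area ∫[-5,-2] (-(-u^3 - 6*u^2 - 3*u + 10)) du = 81/4.
On [-2, 1], v = -u^3 - 6*u^2 - 6*u + 7 is on top; that piece has area ∫[-2,1] (-u^3 - 6*u^2 - 3*u + 10) du = 81/4.
Total enclosed area = 81/4 + 81/4 = 81/2.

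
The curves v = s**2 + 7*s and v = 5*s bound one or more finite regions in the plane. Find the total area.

Set the curves equal: s**2 + 7*s = 5*s, so s**2 + 2*s = 0, which factors as s*(s + 2) = 0. The curves meet at s = -2, 0.
On [-2, 0], v = 5*s is on top; that piece has area ∫[-2,0] (-(s**2 + 2*s)) ds = 4/3.

4/3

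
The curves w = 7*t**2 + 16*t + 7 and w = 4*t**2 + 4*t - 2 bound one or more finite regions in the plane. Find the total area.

4

Set the curves equal: 7*t**2 + 16*t + 7 = 4*t**2 + 4*t - 2, so 3*t**2 + 12*t + 9 = 0, which factors as 3*(t + 1)*(t + 3) = 0. The curves meet at t = -3, -1.
On [-3, -1], w = 4*t**2 + 4*t - 2 is on top; that piece has area ∫[-3,-1] (-(3*t**2 + 12*t + 9)) dt = 4.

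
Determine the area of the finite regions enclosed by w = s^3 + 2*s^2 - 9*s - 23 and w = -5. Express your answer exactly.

443/6

Set the curves equal: s^3 + 2*s^2 - 9*s - 23 = -5, so s^3 + 2*s^2 - 9*s - 18 = 0, which factors as (s - 3)*(s + 2)*(s + 3) = 0. The curves meet at s = -3, -2, 3.
On [-3, -2], w = s^3 + 2*s^2 - 9*s - 23 is on top; that piece has area ∫[-3,-2] (s^3 + 2*s^2 - 9*s - 18) ds = 11/12.
On [-2, 3], w = -5 is on top; that piece has area ∫[-2,3] (-(s^3 + 2*s^2 - 9*s - 18)) ds = 875/12.
Total enclosed area = 11/12 + 875/12 = 443/6.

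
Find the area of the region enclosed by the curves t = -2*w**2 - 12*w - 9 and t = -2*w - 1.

9

Both boundary curves give t as a function of w, so integrate with respect to w. Setting them equal: -2*w**2 - 10*w - 8 = 0, i.e. -2*(w + 1)*(w + 4) = 0, so they meet at w = -4, -1.
For w in [-4, -1], t = -2*w**2 - 12*w - 9 is on the right; area = ∫[-4,-1] (-2*w**2 - 10*w - 8) dw = 9.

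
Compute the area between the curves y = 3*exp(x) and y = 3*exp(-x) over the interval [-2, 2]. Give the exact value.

The difference (3*exp(x)) - (3*exp(-x)) = 3*exp(x) - 3*exp(-x) changes sign at x = 0 inside [-2, 2], so split the integral there.
∫[-2,0] (3*exp(x) - 3*exp(-x)) dx = -3*exp(2) - 3*exp(-2) + 6; the area of that piece is -6 + 3*exp(-2) + 3*exp(2).
∫[0,2] (3*exp(x) - 3*exp(-x)) dx = -6 + 3*exp(-2) + 3*exp(2).
Total area = (-6 + 3*exp(-2) + 3*exp(2)) + (-6 + 3*exp(-2) + 3*exp(2)) = -12 + 6*exp(-2) + 6*exp(2).

-12 + 6*exp(-2) + 6*exp(2)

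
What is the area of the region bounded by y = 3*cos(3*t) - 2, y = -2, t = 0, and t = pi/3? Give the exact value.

The difference (3*cos(3*t) - 2) - (-2) = 3*cos(3*t) changes sign at t = pi/6 inside [0, pi/3], so split the integral there.
∫[0,pi/6] (3*cos(3*t)) dt = 1.
∫[pi/6,pi/3] (3*cos(3*t)) dt = -1; the area of that piece is 1.
Total area = 1 + 1 = 2.

2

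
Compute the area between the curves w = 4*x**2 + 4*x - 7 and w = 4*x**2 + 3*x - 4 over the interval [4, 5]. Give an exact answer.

On [4, 5], (4*x**2 + 4*x - 7) - (4*x**2 + 3*x - 4) = x - 3 is ≥ 0 throughout, so the area is a single integral of |x - 3|.
∫[4,5] (x - 3) dx = 3/2.

3/2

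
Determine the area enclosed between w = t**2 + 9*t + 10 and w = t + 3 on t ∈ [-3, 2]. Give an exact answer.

136/3

The difference (t**2 + 9*t + 10) - (t + 3) = t**2 + 8*t + 7 changes sign at t = -1 inside [-3, 2], so split the integral there.
∫[-3,-1] (t**2 + 8*t + 7) dt = -28/3; the area of that piece is 28/3.
∫[-1,2] (t**2 + 8*t + 7) dt = 36.
Total area = 28/3 + 36 = 136/3.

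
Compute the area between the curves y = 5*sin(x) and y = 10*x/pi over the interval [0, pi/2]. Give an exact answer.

On [0, pi/2], (5*sin(x)) - (10*x/pi) = -10*x/pi + 5*sin(x) is ≥ 0 throughout, so the area is a single integral of |-10*x/pi + 5*sin(x)|.
∫[0,pi/2] (-10*x/pi + 5*sin(x)) dx = 5 - 5*pi/4.

5 - 5*pi/4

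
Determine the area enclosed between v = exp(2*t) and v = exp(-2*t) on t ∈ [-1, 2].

The difference (exp(2*t)) - (exp(-2*t)) = exp(2*t) - exp(-2*t) changes sign at t = 0 inside [-1, 2], so split the integral there.
∫[-1,0] (exp(2*t) - exp(-2*t)) dt = -exp(2)/2 - exp(-2)/2 + 1; the area of that piece is -1 + exp(-2)/2 + exp(2)/2.
∫[0,2] (exp(2*t) - exp(-2*t)) dt = -1 + exp(-4)/2 + exp(4)/2.
Total area = (-1 + exp(-2)/2 + exp(2)/2) + (-1 + exp(-4)/2 + exp(4)/2) = -2 + exp(-4)/2 + exp(-2)/2 + exp(2)/2 + exp(4)/2.

-2 + exp(-4)/2 + exp(-2)/2 + exp(2)/2 + exp(4)/2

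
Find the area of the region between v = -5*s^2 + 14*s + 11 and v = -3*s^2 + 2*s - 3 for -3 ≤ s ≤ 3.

368/3

The difference (-5*s^2 + 14*s + 11) - (-3*s^2 + 2*s - 3) = -2*s^2 + 12*s + 14 changes sign at s = -1 inside [-3, 3], so split the integral there.
∫[-3,-1] (-2*s^2 + 12*s + 14) ds = -112/3; the area of that piece is 112/3.
∫[-1,3] (-2*s^2 + 12*s + 14) ds = 256/3.
Total area = 112/3 + 256/3 = 368/3.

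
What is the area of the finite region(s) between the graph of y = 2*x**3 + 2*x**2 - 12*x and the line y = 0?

253/6

The curve meets the x-axis where 2*x**3 + 2*x**2 - 12*x = 0, i.e. 2*x*(x - 2)*(x + 3) = 0, at x = -3, 0, 2.
On [-3, 0] the curve lies above the axis; ∫[-3,0] (2*x**3 + 2*x**2 - 12*x) dx = 63/2, giving area 63/2.
On [0, 2] the curve lies below the axis; ∫[0,2] (2*x**3 + 2*x**2 - 12*x) dx = -32/3, giving area 32/3.
Total area = 63/2 + 32/3 = 253/6.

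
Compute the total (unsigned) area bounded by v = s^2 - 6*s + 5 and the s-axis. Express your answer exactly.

32/3

The curve meets the s-axis where s^2 - 6*s + 5 = 0, i.e. (s - 5)*(s - 1) = 0, at s = 1, 5.
On [1, 5] the curve lies below the axis; ∫[1,5] (s^2 - 6*s + 5) ds = -32/3, giving area 32/3.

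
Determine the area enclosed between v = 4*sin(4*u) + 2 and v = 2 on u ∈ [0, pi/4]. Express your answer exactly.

2

On [0, pi/4], (4*sin(4*u) + 2) - (2) = 4*sin(4*u) is ≥ 0 throughout, so the area is a single integral of |4*sin(4*u)|.
∫[0,pi/4] (4*sin(4*u)) du = 2.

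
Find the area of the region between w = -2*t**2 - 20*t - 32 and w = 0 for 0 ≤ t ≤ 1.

128/3

On [0, 1], (-2*t**2 - 20*t - 32) - (0) = -2*t**2 - 20*t - 32 is ≤ 0 throughout, so the area is a single integral of |-2*t**2 - 20*t - 32|.
∫[0,1] (-2*t**2 - 20*t - 32) dt = -128/3; the area of that piece is 128/3.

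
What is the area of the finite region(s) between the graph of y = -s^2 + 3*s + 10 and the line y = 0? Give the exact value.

The curve meets the s-axis where -s^2 + 3*s + 10 = 0, i.e. -(s - 5)*(s + 2) = 0, at s = -2, 5.
On [-2, 5] the curve lies above the axis; ∫[-2,5] (-s^2 + 3*s + 10) ds = 343/6, giving area 343/6.

343/6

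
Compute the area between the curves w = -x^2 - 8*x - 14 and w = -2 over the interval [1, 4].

117

On [1, 4], (-x^2 - 8*x - 14) - (-2) = -x^2 - 8*x - 12 is ≤ 0 throughout, so the area is a single integral of |-x^2 - 8*x - 12|.
∫[1,4] (-x^2 - 8*x - 12) dx = -117; the area of that piece is 117.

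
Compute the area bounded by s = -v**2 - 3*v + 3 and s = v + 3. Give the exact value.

Both boundary curves give s as a function of v, so integrate with respect to v. Setting them equal: -v**2 - 4*v = 0, i.e. -v*(v + 4) = 0, so they meet at v = -4, 0.
For v in [-4, 0], s = -v**2 - 3*v + 3 is on the right; area = ∫[-4,0] (-v**2 - 4*v) dv = 32/3.

32/3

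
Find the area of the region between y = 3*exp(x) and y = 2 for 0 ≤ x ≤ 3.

-9 + 3*exp(3)

On [0, 3], (3*exp(x)) - (2) = 3*exp(x) - 2 is ≥ 0 throughout, so the area is a single integral of |3*exp(x) - 2|.
∫[0,3] (3*exp(x) - 2) dx = -9 + 3*exp(3).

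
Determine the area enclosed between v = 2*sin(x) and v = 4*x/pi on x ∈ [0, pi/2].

On [0, pi/2], (2*sin(x)) - (4*x/pi) = -4*x/pi + 2*sin(x) is ≥ 0 throughout, so the area is a single integral of |-4*x/pi + 2*sin(x)|.
∫[0,pi/2] (-4*x/pi + 2*sin(x)) dx = 2 - pi/2.

2 - pi/2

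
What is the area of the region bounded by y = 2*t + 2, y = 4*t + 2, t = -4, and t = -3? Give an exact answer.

7

On [-4, -3], (2*t + 2) - (4*t + 2) = -2*t is ≥ 0 throughout, so the area is a single integral of |-2*t|.
∫[-4,-3] (-2*t) dt = 7.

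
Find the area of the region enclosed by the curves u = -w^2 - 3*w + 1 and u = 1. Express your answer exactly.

9/2

Both boundary curves give u as a function of w, so integrate with respect to w. Setting them equal: -w^2 - 3*w = 0, i.e. -w*(w + 3) = 0, so they meet at w = -3, 0.
For w in [-3, 0], u = -w^2 - 3*w + 1 is on the right; area = ∫[-3,0] (-w^2 - 3*w) dw = 9/2.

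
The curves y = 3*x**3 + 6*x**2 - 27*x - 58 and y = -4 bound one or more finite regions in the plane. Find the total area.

Set the curves equal: 3*x**3 + 6*x**2 - 27*x - 58 = -4, so 3*x**3 + 6*x**2 - 27*x - 54 = 0, which factors as 3*(x - 3)*(x + 2)*(x + 3) = 0. The curves meet at x = -3, -2, 3.
On [-3, -2], y = 3*x**3 + 6*x**2 - 27*x - 58 is on top; that piece has area ∫[-3,-2] (3*x**3 + 6*x**2 - 27*x - 54) dx = 11/4.
On [-2, 3], y = -4 is on top; that piece has area ∫[-2,3] (-(3*x**3 + 6*x**2 - 27*x - 54)) dx = 875/4.
Total enclosed area = 11/4 + 875/4 = 443/2.

443/2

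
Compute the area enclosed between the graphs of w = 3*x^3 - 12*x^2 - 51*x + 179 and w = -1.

Set the curves equal: 3*x^3 - 12*x^2 - 51*x + 179 = -1, so 3*x^3 - 12*x^2 - 51*x + 180 = 0, which factors as 3*(x - 5)*(x - 3)*(x + 4) = 0. The curves meet at x = -4, 3, 5.
On [-4, 3], w = 3*x^3 - 12*x^2 - 51*x + 179 is on top; that piece has area ∫[-4,3] (3*x^3 - 12*x^2 - 51*x + 180) dx = 3773/4.
On [3, 5], w = -1 is on top; that piece has area ∫[3,5] (-(3*x^3 - 12*x^2 - 51*x + 180)) dx = 32.
Total enclosed area = 3773/4 + 32 = 3901/4.

3901/4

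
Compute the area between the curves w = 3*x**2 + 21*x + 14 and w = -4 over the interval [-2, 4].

The difference (3*x**2 + 21*x + 14) - (-4) = 3*x**2 + 21*x + 18 changes sign at x = -1 inside [-2, 4], so split the integral there.
∫[-2,-1] (3*x**2 + 21*x + 18) dx = -13/2; the area of that piece is 13/2.
∫[-1,4] (3*x**2 + 21*x + 18) dx = 625/2.
Total area = 13/2 + 625/2 = 319.

319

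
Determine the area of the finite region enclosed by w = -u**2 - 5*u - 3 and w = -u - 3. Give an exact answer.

32/3

Set the curves equal: -u**2 - 5*u - 3 = -u - 3, so -u**2 - 4*u = 0, which factors as -u*(u + 4) = 0. The curves meet at u = -4, 0.
On [-4, 0], w = -u**2 - 5*u - 3 is on top; that piece has area ∫[-4,0] (-u**2 - 4*u) du = 32/3.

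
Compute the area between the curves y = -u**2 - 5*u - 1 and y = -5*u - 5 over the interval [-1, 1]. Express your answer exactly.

22/3

On [-1, 1], (-u**2 - 5*u - 1) - (-5*u - 5) = -u**2 + 4 is ≥ 0 throughout, so the area is a single integral of |-u**2 + 4|.
∫[-1,1] (-u**2 + 4) du = 22/3.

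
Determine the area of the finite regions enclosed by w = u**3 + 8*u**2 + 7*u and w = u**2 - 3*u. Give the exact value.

253/12

Set the curves equal: u**3 + 8*u**2 + 7*u = u**2 - 3*u, so u**3 + 7*u**2 + 10*u = 0, which factors as u*(u + 2)*(u + 5) = 0. The curves meet at u = -5, -2, 0.
On [-5, -2], w = u**3 + 8*u**2 + 7*u is on top; that piece has area ∫[-5,-2] (u**3 + 7*u**2 + 10*u) du = 63/4.
On [-2, 0], w = u**2 - 3*u is on top; that piece has area ∫[-2,0] (-(u**3 + 7*u**2 + 10*u)) du = 16/3.
Total enclosed area = 63/4 + 16/3 = 253/12.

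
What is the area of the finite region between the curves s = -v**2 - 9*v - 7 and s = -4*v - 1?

1/6

Both boundary curves give s as a function of v, so integrate with respect to v. Setting them equal: -v**2 - 5*v - 6 = 0, i.e. -(v + 2)*(v + 3) = 0, so they meet at v = -3, -2.
For v in [-3, -2], s = -v**2 - 9*v - 7 is on the right; area = ∫[-3,-2] (-v**2 - 5*v - 6) dv = 1/6.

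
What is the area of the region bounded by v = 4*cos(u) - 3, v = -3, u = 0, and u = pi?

The difference (4*cos(u) - 3) - (-3) = 4*cos(u) changes sign at u = pi/2 inside [0, pi], so split the integral there.
∫[0,pi/2] (4*cos(u)) du = 4.
∫[pi/2,pi] (4*cos(u)) du = -4; the area of that piece is 4.
Total area = 4 + 4 = 8.

8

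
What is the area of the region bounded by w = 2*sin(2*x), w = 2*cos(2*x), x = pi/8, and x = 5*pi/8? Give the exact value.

2*sqrt(2)

On [pi/8, 5*pi/8], (2*sin(2*x)) - (2*cos(2*x)) = 2*sin(2*x) - 2*cos(2*x) is ≥ 0 throughout, so the area is a single integral of |2*sin(2*x) - 2*cos(2*x)|.
∫[pi/8,5*pi/8] (2*sin(2*x) - 2*cos(2*x)) dx = 2*sqrt(2).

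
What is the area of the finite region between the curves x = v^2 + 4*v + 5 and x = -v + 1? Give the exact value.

Both boundary curves give x as a function of v, so integrate with respect to v. Setting them equal: v^2 + 5*v + 4 = 0, i.e. (v + 1)*(v + 4) = 0, so they meet at v = -4, -1.
For v in [-4, -1], x = v^2 + 4*v + 5 is on the left; area = ∫[-4,-1] (-(v^2 + 5*v + 4)) dv = 9/2.

9/2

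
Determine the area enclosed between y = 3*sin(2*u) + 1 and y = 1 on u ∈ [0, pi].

6

The difference (3*sin(2*u) + 1) - (1) = 3*sin(2*u) changes sign at u = pi/2 inside [0, pi], so split the integral there.
∫[0,pi/2] (3*sin(2*u)) du = 3.
∫[pi/2,pi] (3*sin(2*u)) du = -3; the area of that piece is 3.
Total area = 3 + 3 = 6.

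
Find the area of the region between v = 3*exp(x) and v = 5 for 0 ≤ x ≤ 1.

The difference (3*exp(x)) - (5) = 3*exp(x) - 5 changes sign at x = log(5/3) inside [0, 1], so split the integral there.
∫[0,log(5/3)] (3*exp(x) - 5) dx = log(243/3125) + 2; the area of that piece is -2 + log(3125/243).
∫[log(5/3),1] (3*exp(x) - 5) dx = -10 - 5*log(3) + 5*log(5) + 3*exp(1).
Total area = (-2 + log(3125/243)) + (-10 - 5*log(3) + 5*log(5) + 3*exp(1)) = -12 - 10*log(3) + 3*exp(1) + 10*log(5).

-12 - 10*log(3) + 3*exp(1) + 10*log(5)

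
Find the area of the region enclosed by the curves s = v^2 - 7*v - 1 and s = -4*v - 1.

Both boundary curves give s as a function of v, so integrate with respect to v. Setting them equal: v^2 - 3*v = 0, i.e. v*(v - 3) = 0, so they meet at v = 0, 3.
For v in [0, 3], s = v^2 - 7*v - 1 is on the left; area = ∫[0,3] (-(v^2 - 3*v)) dv = 9/2.

9/2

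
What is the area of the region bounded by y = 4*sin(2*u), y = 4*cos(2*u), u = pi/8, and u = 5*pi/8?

4*sqrt(2)

On [pi/8, 5*pi/8], (4*sin(2*u)) - (4*cos(2*u)) = 4*sin(2*u) - 4*cos(2*u) is ≥ 0 throughout, so the area is a single integral of |4*sin(2*u) - 4*cos(2*u)|.
∫[pi/8,5*pi/8] (4*sin(2*u) - 4*cos(2*u)) du = 4*sqrt(2).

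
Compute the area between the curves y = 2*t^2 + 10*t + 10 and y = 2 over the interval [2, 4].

On [2, 4], (2*t^2 + 10*t + 10) - (2) = 2*t^2 + 10*t + 8 is ≥ 0 throughout, so the area is a single integral of |2*t^2 + 10*t + 8|.
∫[2,4] (2*t^2 + 10*t + 8) dt = 340/3.

340/3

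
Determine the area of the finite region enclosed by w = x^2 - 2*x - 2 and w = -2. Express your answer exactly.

Set the curves equal: x^2 - 2*x - 2 = -2, so x^2 - 2*x = 0, which factors as x*(x - 2) = 0. The curves meet at x = 0, 2.
On [0, 2], w = -2 is on top; that piece has area ∫[0,2] (-(x^2 - 2*x)) dx = 4/3.

4/3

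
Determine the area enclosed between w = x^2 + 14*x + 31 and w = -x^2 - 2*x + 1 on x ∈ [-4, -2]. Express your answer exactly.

4

The difference (x^2 + 14*x + 31) - (-x^2 - 2*x + 1) = 2*x^2 + 16*x + 30 changes sign at x = -3 inside [-4, -2], so split the integral there.
∫[-4,-3] (2*x^2 + 16*x + 30) dx = -4/3; the area of that piece is 4/3.
∫[-3,-2] (2*x^2 + 16*x + 30) dx = 8/3.
Total area = 4/3 + 8/3 = 4.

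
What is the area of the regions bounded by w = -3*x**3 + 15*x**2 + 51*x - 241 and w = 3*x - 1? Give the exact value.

Set the curves equal: -3*x**3 + 15*x**2 + 51*x - 241 = 3*x - 1, so -3*x**3 + 15*x**2 + 48*x - 240 = 0, which factors as -3*(x - 5)*(x - 4)*(x + 4) = 0. The curves meet at x = -4, 4, 5.
On [-4, 4], w = 3*x - 1 is on top; that piece has area ∫[-4,4] (-(-3*x**3 + 15*x**2 + 48*x - 240)) dx = 1280.
On [4, 5], w = -3*x**3 + 15*x**2 + 51*x - 241 is on top; that piece has area ∫[4,5] (-3*x**3 + 15*x**2 + 48*x - 240) dx = 17/4.
Total enclosed area = 1280 + 17/4 = 5137/4.

5137/4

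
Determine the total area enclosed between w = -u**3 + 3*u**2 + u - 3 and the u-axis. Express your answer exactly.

The curve meets the u-axis where -u**3 + 3*u**2 + u - 3 = 0, i.e. -(u - 3)*(u - 1)*(u + 1) = 0, at u = -1, 1, 3.
On [-1, 1] the curve lies below the axis; ∫[-1,1] (-u**3 + 3*u**2 + u - 3) du = -4, giving area 4.
On [1, 3] the curve lies above the axis; ∫[1,3] (-u**3 + 3*u**2 + u - 3) du = 4, giving area 4.
Total area = 4 + 4 = 8.

8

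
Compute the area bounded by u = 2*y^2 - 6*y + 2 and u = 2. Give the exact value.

Both boundary curves give u as a function of y, so integrate with respect to y. Setting them equal: 2*y^2 - 6*y = 0, i.e. 2*y*(y - 3) = 0, so they meet at y = 0, 3.
For y in [0, 3], u = 2*y^2 - 6*y + 2 is on the left; area = ∫[0,3] (-(2*y^2 - 6*y)) dy = 9.

9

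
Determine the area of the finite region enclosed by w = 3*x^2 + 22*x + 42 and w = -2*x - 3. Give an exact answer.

4

Set the curves equal: 3*x^2 + 22*x + 42 = -2*x - 3, so 3*x^2 + 24*x + 45 = 0, which factors as 3*(x + 3)*(x + 5) = 0. The curves meet at x = -5, -3.
On [-5, -3], w = -2*x - 3 is on top; that piece has area ∫[-5,-3] (-(3*x^2 + 24*x + 45)) dx = 4.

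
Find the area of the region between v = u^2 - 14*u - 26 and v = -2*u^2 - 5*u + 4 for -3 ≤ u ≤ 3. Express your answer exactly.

The difference (u^2 - 14*u - 26) - (-2*u^2 - 5*u + 4) = 3*u^2 - 9*u - 30 changes sign at u = -2 inside [-3, 3], so split the integral there.
∫[-3,-2] (3*u^2 - 9*u - 30) du = 23/2.
∫[-2,3] (3*u^2 - 9*u - 30) du = -275/2; the area of that piece is 275/2.
Total area = 23/2 + 275/2 = 149.

149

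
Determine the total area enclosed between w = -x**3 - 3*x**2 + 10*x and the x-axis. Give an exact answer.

The curve meets the x-axis where -x**3 - 3*x**2 + 10*x = 0, i.e. -x*(x - 2)*(x + 5) = 0, at x = -5, 0, 2.
On [-5, 0] the curve lies below the axis; ∫[-5,0] (-x**3 - 3*x**2 + 10*x) dx = -375/4, giving area 375/4.
On [0, 2] the curve lies above the axis; ∫[0,2] (-x**3 - 3*x**2 + 10*x) dx = 8, giving area 8.
Total area = 375/4 + 8 = 407/4.

407/4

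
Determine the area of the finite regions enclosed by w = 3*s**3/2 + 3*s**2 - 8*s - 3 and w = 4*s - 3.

74

Set the curves equal: 3*s**3/2 + 3*s**2 - 8*s - 3 = 4*s - 3, so 3*s**3/2 + 3*s**2 - 12*s = 0, which factors as 3*s*(s - 2)*(s + 4)/2 = 0. The curves meet at s = -4, 0, 2.
On [-4, 0], w = 3*s**3/2 + 3*s**2 - 8*s - 3 is on top; that piece has area ∫[-4,0] (3*s**3/2 + 3*s**2 - 12*s) ds = 64.
On [0, 2], w = 4*s - 3 is on top; that piece has area ∫[0,2] (-(3*s**3/2 + 3*s**2 - 12*s)) ds = 10.
Total enclosed area = 64 + 10 = 74.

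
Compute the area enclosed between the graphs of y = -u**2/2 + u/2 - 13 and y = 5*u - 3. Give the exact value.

1/12

Set the curves equal: -u**2/2 + u/2 - 13 = 5*u - 3, so -u**2/2 - 9*u/2 - 10 = 0, which factors as -(u + 4)*(u + 5)/2 = 0. The curves meet at u = -5, -4.
On [-5, -4], y = -u**2/2 + u/2 - 13 is on top; that piece has area ∫[-5,-4] (-u**2/2 - 9*u/2 - 10) du = 1/12.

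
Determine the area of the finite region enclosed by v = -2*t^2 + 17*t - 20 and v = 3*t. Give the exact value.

9

Set the curves equal: -2*t^2 + 17*t - 20 = 3*t, so -2*t^2 + 14*t - 20 = 0, which factors as -2*(t - 5)*(t - 2) = 0. The curves meet at t = 2, 5.
On [2, 5], v = -2*t^2 + 17*t - 20 is on top; that piece has area ∫[2,5] (-2*t^2 + 14*t - 20) dt = 9.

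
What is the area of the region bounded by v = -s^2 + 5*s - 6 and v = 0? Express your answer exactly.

1/6

Set the curves equal: -s^2 + 5*s - 6 = 0, so -s^2 + 5*s - 6 = 0, which factors as -(s - 3)*(s - 2) = 0. The curves meet at s = 2, 3.
On [2, 3], v = -s^2 + 5*s - 6 is on top; that piece has area ∫[2,3] (-s^2 + 5*s - 6) ds = 1/6.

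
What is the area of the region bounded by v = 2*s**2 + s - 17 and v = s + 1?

72

Set the curves equal: 2*s**2 + s - 17 = s + 1, so 2*s**2 - 18 = 0, which factors as 2*(s - 3)*(s + 3) = 0. The curves meet at s = -3, 3.
On [-3, 3], v = s + 1 is on top; that piece has area ∫[-3,3] (-(2*s**2 - 18)) ds = 72.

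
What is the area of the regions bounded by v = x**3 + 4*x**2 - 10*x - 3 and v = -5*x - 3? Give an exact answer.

Set the curves equal: x**3 + 4*x**2 - 10*x - 3 = -5*x - 3, so x**3 + 4*x**2 - 5*x = 0, which factors as x*(x - 1)*(x + 5) = 0. The curves meet at x = -5, 0, 1.
On [-5, 0], v = x**3 + 4*x**2 - 10*x - 3 is on top; that piece has area ∫[-5,0] (x**3 + 4*x**2 - 5*x) dx = 875/12.
On [0, 1], v = -5*x - 3 is on top; that piece has area ∫[0,1] (-(x**3 + 4*x**2 - 5*x)) dx = 11/12.
Total enclosed area = 875/12 + 11/12 = 443/6.

443/6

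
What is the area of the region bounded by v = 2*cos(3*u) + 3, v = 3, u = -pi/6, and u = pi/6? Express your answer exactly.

On [-pi/6, pi/6], (2*cos(3*u) + 3) - (3) = 2*cos(3*u) is ≥ 0 throughout, so the area is a single integral of |2*cos(3*u)|.
∫[-pi/6,pi/6] (2*cos(3*u)) du = 4/3.

4/3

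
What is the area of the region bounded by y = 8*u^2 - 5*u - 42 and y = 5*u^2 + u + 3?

Set the curves equal: 8*u^2 - 5*u - 42 = 5*u^2 + u + 3, so 3*u^2 - 6*u - 45 = 0, which factors as 3*(u - 5)*(u + 3) = 0. The curves meet at u = -3, 5.
On [-3, 5], y = 5*u^2 + u + 3 is on top; that piece has area ∫[-3,5] (-(3*u^2 - 6*u - 45)) du = 256.

256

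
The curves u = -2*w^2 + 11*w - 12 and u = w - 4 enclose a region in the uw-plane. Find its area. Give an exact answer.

Both boundary curves give u as a function of w, so integrate with respect to w. Setting them equal: -2*w^2 + 10*w - 8 = 0, i.e. -2*(w - 4)*(w - 1) = 0, so they meet at w = 1, 4.
For w in [1, 4], u = -2*w^2 + 11*w - 12 is on the right; area = ∫[1,4] (-2*w^2 + 10*w - 8) dw = 9.

9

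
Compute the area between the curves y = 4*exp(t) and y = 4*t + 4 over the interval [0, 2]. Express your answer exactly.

-20 + 4*exp(2)

On [0, 2], (4*exp(t)) - (4*t + 4) = -4*t + 4*exp(t) - 4 is ≥ 0 throughout, so the area is a single integral of |-4*t + 4*exp(t) - 4|.
∫[0,2] (-4*t + 4*exp(t) - 4) dt = -20 + 4*exp(2).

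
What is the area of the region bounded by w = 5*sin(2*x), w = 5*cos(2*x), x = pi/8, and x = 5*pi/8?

On [pi/8, 5*pi/8], (5*sin(2*x)) - (5*cos(2*x)) = 5*sin(2*x) - 5*cos(2*x) is ≥ 0 throughout, so the area is a single integral of |5*sin(2*x) - 5*cos(2*x)|.
∫[pi/8,5*pi/8] (5*sin(2*x) - 5*cos(2*x)) dx = 5*sqrt(2).

5*sqrt(2)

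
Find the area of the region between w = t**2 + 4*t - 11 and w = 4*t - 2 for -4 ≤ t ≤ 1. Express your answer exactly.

The difference (t**2 + 4*t - 11) - (4*t - 2) = t**2 - 9 changes sign at t = -3 inside [-4, 1], so split the integral there.
∫[-4,-3] (t**2 - 9) dt = 10/3.
∫[-3,1] (t**2 - 9) dt = -80/3; the area of that piece is 80/3.
Total area = 10/3 + 80/3 = 30.

30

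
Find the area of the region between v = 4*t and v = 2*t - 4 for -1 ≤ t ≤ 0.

On [-1, 0], (4*t) - (2*t - 4) = 2*t + 4 is ≥ 0 throughout, so the area is a single integral of |2*t + 4|.
∫[-1,0] (2*t + 4) dt = 3.

3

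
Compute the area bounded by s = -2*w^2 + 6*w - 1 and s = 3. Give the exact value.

1/3

Both boundary curves give s as a function of w, so integrate with respect to w. Setting them equal: -2*w^2 + 6*w - 4 = 0, i.e. -2*(w - 2)*(w - 1) = 0, so they meet at w = 1, 2.
For w in [1, 2], s = -2*w^2 + 6*w - 1 is on the right; area = ∫[1,2] (-2*w^2 + 6*w - 4) dw = 1/3.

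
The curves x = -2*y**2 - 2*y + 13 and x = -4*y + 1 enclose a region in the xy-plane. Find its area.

125/3

Both boundary curves give x as a function of y, so integrate with respect to y. Setting them equal: -2*y**2 + 2*y + 12 = 0, i.e. -2*(y - 3)*(y + 2) = 0, so they meet at y = -2, 3.
For y in [-2, 3], x = -2*y**2 - 2*y + 13 is on the right; area = ∫[-2,3] (-2*y**2 + 2*y + 12) dy = 125/3.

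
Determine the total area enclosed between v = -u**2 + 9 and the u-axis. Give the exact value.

36

The curve meets the u-axis where -u**2 + 9 = 0, i.e. -(u - 3)*(u + 3) = 0, at u = -3, 3.
On [-3, 3] the curve lies above the axis; ∫[-3,3] (-u**2 + 9) du = 36, giving area 36.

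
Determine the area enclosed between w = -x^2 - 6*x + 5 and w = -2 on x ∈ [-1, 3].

32

The difference (-x^2 - 6*x + 5) - (-2) = -x^2 - 6*x + 7 changes sign at x = 1 inside [-1, 3], so split the integral there.
∫[-1,1] (-x^2 - 6*x + 7) dx = 40/3.
∫[1,3] (-x^2 - 6*x + 7) dx = -56/3; the area of that piece is 56/3.
Total area = 40/3 + 56/3 = 32.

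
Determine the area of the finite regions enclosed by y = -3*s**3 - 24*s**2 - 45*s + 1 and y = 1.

253/4

Set the curves equal: -3*s**3 - 24*s**2 - 45*s + 1 = 1, so -3*s**3 - 24*s**2 - 45*s = 0, which factors as -3*s*(s + 3)*(s + 5) = 0. The curves meet at s = -5, -3, 0.
On [-5, -3], y = 1 is on top; that piece has area ∫[-5,-3] (-(-3*s**3 - 24*s**2 - 45*s)) ds = 16.
On [-3, 0], y = -3*s**3 - 24*s**2 - 45*s + 1 is on top; that piece has area ∫[-3,0] (-3*s**3 - 24*s**2 - 45*s) ds = 189/4.
Total enclosed area = 16 + 189/4 = 253/4.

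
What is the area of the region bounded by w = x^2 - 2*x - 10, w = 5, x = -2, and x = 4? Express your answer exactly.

78

On [-2, 4], (x^2 - 2*x - 10) - (5) = x^2 - 2*x - 15 is ≤ 0 throughout, so the area is a single integral of |x^2 - 2*x - 15|.
∫[-2,4] (x^2 - 2*x - 15) dx = -78; the area of that piece is 78.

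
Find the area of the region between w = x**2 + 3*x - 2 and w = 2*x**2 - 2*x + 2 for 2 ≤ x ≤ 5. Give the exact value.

31/6

The difference (x**2 + 3*x - 2) - (2*x**2 - 2*x + 2) = -x**2 + 5*x - 4 changes sign at x = 4 inside [2, 5], so split the integral there.
∫[2,4] (-x**2 + 5*x - 4) dx = 10/3.
∫[4,5] (-x**2 + 5*x - 4) dx = -11/6; the area of that piece is 11/6.
Total area = 10/3 + 11/6 = 31/6.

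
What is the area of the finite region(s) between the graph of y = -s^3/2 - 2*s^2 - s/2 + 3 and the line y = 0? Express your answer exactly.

The curve meets the s-axis where -s^3/2 - 2*s^2 - s/2 + 3 = 0, i.e. -(s - 1)*(s + 2)*(s + 3)/2 = 0, at s = -3, -2, 1.
On [-3, -2] the curve lies below the axis; ∫[-3,-2] (-s^3/2 - 2*s^2 - s/2 + 3) ds = -7/24, giving area 7/24.
On [-2, 1] the curve lies above the axis; ∫[-2,1] (-s^3/2 - 2*s^2 - s/2 + 3) ds = 45/8, giving area 45/8.
Total area = 7/24 + 45/8 = 71/12.

71/12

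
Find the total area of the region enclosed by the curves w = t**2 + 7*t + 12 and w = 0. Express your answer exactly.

1/6

Set the curves equal: t**2 + 7*t + 12 = 0, so t**2 + 7*t + 12 = 0, which factors as (t + 3)*(t + 4) = 0. The curves meet at t = -4, -3.
On [-4, -3], w = 0 is on top; that piece has area ∫[-4,-3] (-(t**2 + 7*t + 12)) dt = 1/6.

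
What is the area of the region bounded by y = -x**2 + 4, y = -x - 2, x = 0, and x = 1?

On [0, 1], (-x**2 + 4) - (-x - 2) = -x**2 + x + 6 is ≥ 0 throughout, so the area is a single integral of |-x**2 + x + 6|.
∫[0,1] (-x**2 + x + 6) dx = 37/6.

37/6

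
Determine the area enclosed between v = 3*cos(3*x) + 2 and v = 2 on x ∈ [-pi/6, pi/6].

On [-pi/6, pi/6], (3*cos(3*x) + 2) - (2) = 3*cos(3*x) is ≥ 0 throughout, so the area is a single integral of |3*cos(3*x)|.
∫[-pi/6,pi/6] (3*cos(3*x)) dx = 2.

2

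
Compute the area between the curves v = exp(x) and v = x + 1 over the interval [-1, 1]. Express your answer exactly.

-2 - exp(-1) + exp(1)

On [-1, 1], (exp(x)) - (x + 1) = -x + exp(x) - 1 is ≥ 0 throughout, so the area is a single integral of |-x + exp(x) - 1|.
∫[-1,1] (-x + exp(x) - 1) dx = -2 - exp(-1) + exp(1).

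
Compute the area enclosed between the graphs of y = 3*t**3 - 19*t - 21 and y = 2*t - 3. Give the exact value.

Set the curves equal: 3*t**3 - 19*t - 21 = 2*t - 3, so 3*t**3 - 21*t - 18 = 0, which factors as 3*(t - 3)*(t + 1)*(t + 2) = 0. The curves meet at t = -2, -1, 3.
On [-2, -1], y = 3*t**3 - 19*t - 21 is on top; that piece has area ∫[-2,-1] (3*t**3 - 21*t - 18) dt = 9/4.
On [-1, 3], y = 2*t - 3 is on top; that piece has area ∫[-1,3] (-(3*t**3 - 21*t - 18)) dt = 96.
Total enclosed area = 9/4 + 96 = 393/4.

393/4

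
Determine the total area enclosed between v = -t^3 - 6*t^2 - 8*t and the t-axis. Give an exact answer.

The curve meets the t-axis where -t^3 - 6*t^2 - 8*t = 0, i.e. -t*(t + 2)*(t + 4) = 0, at t = -4, -2, 0.
On [-4, -2] the curve lies below the axis; ∫[-4,-2] (-t^3 - 6*t^2 - 8*t) dt = -4, giving area 4.
On [-2, 0] the curve lies above the axis; ∫[-2,0] (-t^3 - 6*t^2 - 8*t) dt = 4, giving area 4.
Total area = 4 + 4 = 8.

8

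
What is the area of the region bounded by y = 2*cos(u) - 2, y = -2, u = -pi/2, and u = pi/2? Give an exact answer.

On [-pi/2, pi/2], (2*cos(u) - 2) - (-2) = 2*cos(u) is ≥ 0 throughout, so the area is a single integral of |2*cos(u)|.
∫[-pi/2,pi/2] (2*cos(u)) du = 4.

4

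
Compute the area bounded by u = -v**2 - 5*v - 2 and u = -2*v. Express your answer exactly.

Both boundary curves give u as a function of v, so integrate with respect to v. Setting them equal: -v**2 - 3*v - 2 = 0, i.e. -(v + 1)*(v + 2) = 0, so they meet at v = -2, -1.
For v in [-2, -1], u = -v**2 - 5*v - 2 is on the right; area = ∫[-2,-1] (-v**2 - 3*v - 2) dv = 1/6.

1/6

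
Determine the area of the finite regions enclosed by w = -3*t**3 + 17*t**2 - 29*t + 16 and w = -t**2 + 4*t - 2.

Set the curves equal: -3*t**3 + 17*t**2 - 29*t + 16 = -t**2 + 4*t - 2, so -3*t**3 + 18*t**2 - 33*t + 18 = 0, which factors as -3*(t - 3)*(t - 2)*(t - 1) = 0. The curves meet at t = 1, 2, 3.
On [1, 2], w = -t**2 + 4*t - 2 is on top; that piece has area ∫[1,2] (-(-3*t**3 + 18*t**2 - 33*t + 18)) dt = 3/4.
On [2, 3], w = -3*t**3 + 17*t**2 - 29*t + 16 is on top; that piece has area ∫[2,3] (-3*t**3 + 18*t**2 - 33*t + 18) dt = 3/4.
Total enclosed area = 3/4 + 3/4 = 3/2.

3/2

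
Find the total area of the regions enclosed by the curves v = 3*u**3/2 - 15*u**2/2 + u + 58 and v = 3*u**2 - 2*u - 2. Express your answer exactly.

1741/8

Set the curves equal: 3*u**3/2 - 15*u**2/2 + u + 58 = 3*u**2 - 2*u - 2, so 3*u**3/2 - 21*u**2/2 + 3*u + 60 = 0, which factors as 3*(u - 5)*(u - 4)*(u + 2)/2 = 0. The curves meet at u = -2, 4, 5.
On [-2, 4], v = 3*u**3/2 - 15*u**2/2 + u + 58 is on top; that piece has area ∫[-2,4] (3*u**3/2 - 21*u**2/2 + 3*u + 60) du = 216.
On [4, 5], v = 3*u**2 - 2*u - 2 is on top; that piece has area ∫[4,5] (-(3*u**3/2 - 21*u**2/2 + 3*u + 60)) du = 13/8.
Total enclosed area = 216 + 13/8 = 1741/8.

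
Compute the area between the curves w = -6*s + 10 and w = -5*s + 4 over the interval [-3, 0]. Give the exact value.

On [-3, 0], (-6*s + 10) - (-5*s + 4) = -s + 6 is ≥ 0 throughout, so the area is a single integral of |-s + 6|.
∫[-3,0] (-s + 6) ds = 45/2.

45/2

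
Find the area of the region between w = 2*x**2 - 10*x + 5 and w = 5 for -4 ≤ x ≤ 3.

The difference (2*x**2 - 10*x + 5) - (5) = 2*x**2 - 10*x changes sign at x = 0 inside [-4, 3], so split the integral there.
∫[-4,0] (2*x**2 - 10*x) dx = 368/3.
∫[0,3] (2*x**2 - 10*x) dx = -27; the area of that piece is 27.
Total area = 368/3 + 27 = 449/3.

449/3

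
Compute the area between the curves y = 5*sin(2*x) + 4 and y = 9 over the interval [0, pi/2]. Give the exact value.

-5 + 5*pi/2

On [0, pi/2], (5*sin(2*x) + 4) - (9) = 5*sin(2*x) - 5 is ≤ 0 throughout, so the area is a single integral of |5*sin(2*x) - 5|.
∫[0,pi/2] (5*sin(2*x) - 5) dx = 5 - 5*pi/2; the area of that piece is -5 + 5*pi/2.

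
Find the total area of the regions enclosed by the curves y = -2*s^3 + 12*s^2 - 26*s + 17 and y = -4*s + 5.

Set the curves equal: -2*s^3 + 12*s^2 - 26*s + 17 = -4*s + 5, so -2*s^3 + 12*s^2 - 22*s + 12 = 0, which factors as -2*(s - 3)*(s - 2)*(s - 1) = 0. The curves meet at s = 1, 2, 3.
On [1, 2], y = -4*s + 5 is on top; that piece has area ∫[1,2] (-(-2*s^3 + 12*s^2 - 22*s + 12)) ds = 1/2.
On [2, 3], y = -2*s^3 + 12*s^2 - 26*s + 17 is on top; that piece has area ∫[2,3] (-2*s^3 + 12*s^2 - 22*s + 12) ds = 1/2.
Total enclosed area = 1/2 + 1/2 = 1.

1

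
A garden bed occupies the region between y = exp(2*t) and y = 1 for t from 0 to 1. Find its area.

-3/2 + exp(2)/2

On [0, 1], (exp(2*t)) - (1) = exp(2*t) - 1 is ≥ 0 throughout, so the area is a single integral of |exp(2*t) - 1|.
∫[0,1] (exp(2*t) - 1) dt = -3/2 + exp(2)/2.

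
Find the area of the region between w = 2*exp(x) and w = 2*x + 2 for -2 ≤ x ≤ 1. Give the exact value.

-3 - 2*exp(-2) + 2*exp(1)

On [-2, 1], (2*exp(x)) - (2*x + 2) = -2*x + 2*exp(x) - 2 is ≥ 0 throughout, so the area is a single integral of |-2*x + 2*exp(x) - 2|.
∫[-2,1] (-2*x + 2*exp(x) - 2) dx = -3 - 2*exp(-2) + 2*exp(1).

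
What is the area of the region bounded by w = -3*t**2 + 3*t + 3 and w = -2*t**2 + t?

32/3

Set the curves equal: -3*t**2 + 3*t + 3 = -2*t**2 + t, so -t**2 + 2*t + 3 = 0, which factors as -(t - 3)*(t + 1) = 0. The curves meet at t = -1, 3.
On [-1, 3], w = -3*t**2 + 3*t + 3 is on top; that piece has area ∫[-1,3] (-t**2 + 2*t + 3) dt = 32/3.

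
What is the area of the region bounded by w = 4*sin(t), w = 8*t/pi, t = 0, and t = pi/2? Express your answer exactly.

4 - pi

On [0, pi/2], (4*sin(t)) - (8*t/pi) = -8*t/pi + 4*sin(t) is ≥ 0 throughout, so the area is a single integral of |-8*t/pi + 4*sin(t)|.
∫[0,pi/2] (-8*t/pi + 4*sin(t)) dt = 4 - pi.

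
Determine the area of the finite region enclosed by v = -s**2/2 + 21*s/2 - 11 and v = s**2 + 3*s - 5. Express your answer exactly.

Set the curves equal: -s**2/2 + 21*s/2 - 11 = s**2 + 3*s - 5, so -3*s**2/2 + 15*s/2 - 6 = 0, which factors as -3*(s - 4)*(s - 1)/2 = 0. The curves meet at s = 1, 4.
On [1, 4], v = -s**2/2 + 21*s/2 - 11 is on top; that piece has area ∫[1,4] (-3*s**2/2 + 15*s/2 - 6) ds = 27/4.

27/4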